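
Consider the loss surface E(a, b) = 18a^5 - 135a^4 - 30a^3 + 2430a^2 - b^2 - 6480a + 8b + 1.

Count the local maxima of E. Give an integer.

E separates as a function of a plus a function of b, so ∇E=0 decouples.
∂E/∂a = 90(a - 4)(a - 3)(a - 2)(a + 3) = 0 at a ∈ {-3, 2, 3, 4}; ∂E/∂b = -2(b - 4) = 0 at b ∈ {4}.
The Hessian is diagonal: diag(E_aa, E_bb). Second derivatives: E_aa(-3)=-18900, E_aa(2)=900, E_aa(3)=-540, E_aa(4)=1260; E_bb(4)=-2.
Local maxima occur where both diagonal entries negative: (-3, 4), (3, 4). Count: 2.

2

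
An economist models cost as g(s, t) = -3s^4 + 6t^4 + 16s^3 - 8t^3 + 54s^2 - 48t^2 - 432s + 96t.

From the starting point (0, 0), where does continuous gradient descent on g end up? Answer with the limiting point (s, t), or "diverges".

g is separable, so gradient descent decouples: s follows -∂g/∂s, t follows -∂g/∂t.
∂g/∂s = -12(s - 4)(s - 3)(s + 3); at s=0 this is -432, so s increases.
∂g/∂t = 24(t - 2)(t - 1)(t + 2); at t=0 this is 96, so t decreases.
s converges to its nearest critical value 3 (a local min of the s-part); t converges to -2. The iterate converges to (3, -2).

(3, -2)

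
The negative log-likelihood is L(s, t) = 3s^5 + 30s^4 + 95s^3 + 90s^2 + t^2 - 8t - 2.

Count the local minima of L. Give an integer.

L separates as a function of s plus a function of t, so ∇L=0 decouples.
∂L/∂s = 15s(s + 1)(s + 3)(s + 4) = 0 at s ∈ {-4, -3, -1, 0}; ∂L/∂t = 2(t - 4) = 0 at t ∈ {4}.
The Hessian is diagonal: diag(L_ss, L_tt). Second derivatives: L_ss(-4)=-180, L_ss(-3)=90, L_ss(-1)=-90, L_ss(0)=180; L_tt(4)=2.
Local minima occur where both diagonal entries positive: (-3, 4), (0, 4). Count: 2.

2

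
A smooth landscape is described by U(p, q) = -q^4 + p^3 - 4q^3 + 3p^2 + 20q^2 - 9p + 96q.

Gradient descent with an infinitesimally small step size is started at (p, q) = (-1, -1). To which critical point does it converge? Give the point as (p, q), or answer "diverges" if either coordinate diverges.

(1, -2)

U is separable, so gradient descent decouples: p follows -∂U/∂p, q follows -∂U/∂q.
∂U/∂p = 3(p - 1)(p + 3); at p=-1 this is -12, so p increases.
∂U/∂q = -4(q - 3)(q + 2)(q + 4); at q=-1 this is 48, so q decreases.
p converges to its nearest critical value 1 (a local min of the p-part); q converges to -2. The iterate converges to (1, -2).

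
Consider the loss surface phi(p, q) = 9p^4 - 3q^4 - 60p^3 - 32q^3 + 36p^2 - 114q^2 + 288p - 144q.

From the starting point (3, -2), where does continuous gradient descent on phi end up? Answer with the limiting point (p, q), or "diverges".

(4, -3)

phi is separable, so gradient descent decouples: p follows -∂phi/∂p, q follows -∂phi/∂q.
∂phi/∂p = 36(p - 4)(p - 2)(p + 1); at p=3 this is -144, so p increases.
∂phi/∂q = -12(q + 1)(q + 3)(q + 4); at q=-2 this is 24, so q decreases.
p converges to its nearest critical value 4 (a local min of the p-part); q converges to -3. The iterate converges to (4, -3).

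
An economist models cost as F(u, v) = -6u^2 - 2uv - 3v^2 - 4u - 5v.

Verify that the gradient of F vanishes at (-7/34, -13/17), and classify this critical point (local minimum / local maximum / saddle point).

local maximum

∇F = (-12u - 2v - 4, -2u - 6v - 5); substituting (-7/34, -13/17) gives ∇F = (0, 0), so (-7/34, -13/17) is indeed a critical point.
The Hessian of F is constant: H = [[-12, -2], [-2, -6]].
det(H) = (-12)·(-6) − (-2)² = 68.
det(H) > 0 and tr(H) = -18 < 0, so H is negative definite and the point is a local maximum.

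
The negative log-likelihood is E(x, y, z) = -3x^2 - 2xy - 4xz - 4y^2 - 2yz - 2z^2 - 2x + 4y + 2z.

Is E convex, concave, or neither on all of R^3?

E is quadratic, so its Hessian is the constant matrix H = [[-6, -2, -4], [-2, -8, -2], [-4, -2, -4]].
Leading principal minors: -6, 44, -56.
Signs alternate −, +, − ⇒ H ≺ 0 ⇒ concave.

concave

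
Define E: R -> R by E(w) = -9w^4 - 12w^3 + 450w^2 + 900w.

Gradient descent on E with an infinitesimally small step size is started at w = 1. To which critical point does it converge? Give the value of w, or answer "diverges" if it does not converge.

E'(w) = -36(w - 5)(w + 1)(w + 5), so E'(1) = 1728.
Gradient descent moves in the -E' direction, i.e. w is decreasing.
The nearest critical point in that direction is w = -1, where E'' = 864 > 0 (a local minimum). The iterate converges there.

-1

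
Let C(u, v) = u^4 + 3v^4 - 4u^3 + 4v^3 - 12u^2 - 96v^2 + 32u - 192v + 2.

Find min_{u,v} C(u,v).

-1342

C(u,v) separates as P(u) + Q(v) + 2, so its minimum is min P + min Q + 2.
P'(u) = 4(u - 4)(u - 1)(u + 2) vanishes at u ∈ {-2, 1, 4}; Q'(v) = 12(v - 4)(v + 1)(v + 4) vanishes at v ∈ {-4, -1, 4}.
Local minima of P (where P''>0): P(-2)=-64, P(4)=-64. Local minima of Q: Q(-4)=-256, Q(4)=-1280.
So the global minimum of C is P(-2) + Q(4) + 2 = -64 − 1280 + 2 = -1342, attained at (-2, 4).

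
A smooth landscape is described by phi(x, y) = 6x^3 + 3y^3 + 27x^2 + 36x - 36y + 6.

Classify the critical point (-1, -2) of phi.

The mixed partial ∂²phi/∂x∂y is 0, so the Hessian at any point is diag(phi_xx, phi_yy) = diag(18(2x + 3), 18y).
At (-1, -2): H = diag(18, -36).
The eigenvalues have opposite signs, so H is indefinite: a saddle point.

saddle point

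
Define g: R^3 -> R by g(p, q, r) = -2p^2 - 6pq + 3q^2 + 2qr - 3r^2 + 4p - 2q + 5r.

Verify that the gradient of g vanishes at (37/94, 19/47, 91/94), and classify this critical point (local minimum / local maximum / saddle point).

∇g = (-4p - 6q + 4, -6p + 6q + 2r - 2, 2q - 6r + 5); substituting (37/94, 19/47, 91/94) gives ∇g = (0, 0, 0), so (37/94, 19/47, 91/94) is indeed a critical point.
The Hessian is constant: H = [[-4, -6, 0], [-6, 6, 2], [0, 2, -6]].
Leading principal minors: Δ₁ = -4, Δ₂ = -60, Δ₃ = 376.
The minors fit neither the all-positive nor the alternating-sign pattern, so H is indefinite: a saddle point.

saddle point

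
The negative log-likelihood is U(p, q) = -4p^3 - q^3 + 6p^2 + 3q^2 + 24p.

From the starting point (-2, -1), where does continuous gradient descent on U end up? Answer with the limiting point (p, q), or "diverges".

(-1, 0)

U is separable, so gradient descent decouples: p follows -∂U/∂p, q follows -∂U/∂q.
∂U/∂p = -12(p - 2)(p + 1); at p=-2 this is -48, so p increases.
∂U/∂q = -3q(q - 2); at q=-1 this is -9, so q increases.
p converges to its nearest critical value -1 (a local min of the p-part); q converges to 0. The iterate converges to (-1, 0).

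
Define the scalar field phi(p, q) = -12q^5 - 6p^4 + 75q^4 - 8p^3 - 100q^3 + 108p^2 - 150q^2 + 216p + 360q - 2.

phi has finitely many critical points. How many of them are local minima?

2

phi separates as a function of p plus a function of q, so ∇phi=0 decouples.
∂phi/∂p = -24(p - 3)(p + 1)(p + 3) = 0 at p ∈ {-3, -1, 3}; ∂phi/∂q = -60(q - 3)(q - 2)(q - 1)(q + 1) = 0 at q ∈ {-1, 1, 2, 3}.
The Hessian is diagonal: diag(phi_pp, phi_qq). Second derivatives: phi_pp(-3)=-288, phi_pp(-1)=192, phi_pp(3)=-576; phi_qq(-1)=1440, phi_qq(1)=-240, phi_qq(2)=180, phi_qq(3)=-480.
Local minima occur where both diagonal entries positive: (-1, -1), (-1, 2). Count: 2.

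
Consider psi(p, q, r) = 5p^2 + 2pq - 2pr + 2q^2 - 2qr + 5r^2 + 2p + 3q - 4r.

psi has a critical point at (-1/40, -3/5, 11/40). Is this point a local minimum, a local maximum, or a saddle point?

The Hessian is constant: H = [[10, 2, -2], [2, 4, -2], [-2, -2, 10]].
Leading principal minors: Δ₁ = 10, Δ₂ = 36, Δ₃ = 320.
All leading minors are positive, so H is positive definite: a local minimum.

local minimum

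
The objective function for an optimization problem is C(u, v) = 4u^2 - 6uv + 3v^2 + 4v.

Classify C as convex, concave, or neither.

C is quadratic, so its Hessian is the constant matrix H = [[8, -6], [-6, 6]].
det(H) = 12, tr(H) = 14.
det(H) > 0 and tr(H) > 0, so H is positive definite everywhere: convex.

convex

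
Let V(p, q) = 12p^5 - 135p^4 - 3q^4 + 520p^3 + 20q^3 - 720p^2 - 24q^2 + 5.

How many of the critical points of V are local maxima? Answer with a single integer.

V separates as a function of p plus a function of q, so ∇V=0 decouples.
∂V/∂p = 60p(p - 4)(p - 3)(p - 2) = 0 at p ∈ {0, 2, 3, 4}; ∂V/∂q = -12q(q - 4)(q - 1) = 0 at q ∈ {0, 1, 4}.
The Hessian is diagonal: diag(V_pp, V_qq). Second derivatives: V_pp(0)=-1440, V_pp(2)=240, V_pp(3)=-180, V_pp(4)=480; V_qq(0)=-48, V_qq(1)=36, V_qq(4)=-144.
Local maxima occur where both diagonal entries negative: (0, 0), (0, 4), (3, 0), (3, 4). Count: 4.

4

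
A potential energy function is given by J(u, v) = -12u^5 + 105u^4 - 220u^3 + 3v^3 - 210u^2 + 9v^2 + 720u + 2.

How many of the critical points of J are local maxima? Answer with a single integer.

2

J separates as a function of u plus a function of v, so ∇J=0 decouples.
∂J/∂u = -60(u - 4)(u - 3)(u - 1)(u + 1) = 0 at u ∈ {-1, 1, 3, 4}; ∂J/∂v = 9v(v + 2) = 0 at v ∈ {-2, 0}.
The Hessian is diagonal: diag(J_uu, J_vv). Second derivatives: J_uu(-1)=2400, J_uu(1)=-720, J_uu(3)=480, J_uu(4)=-900; J_vv(-2)=-18, J_vv(0)=18.
Local maxima occur where both diagonal entries negative: (1, -2), (4, -2). Count: 2.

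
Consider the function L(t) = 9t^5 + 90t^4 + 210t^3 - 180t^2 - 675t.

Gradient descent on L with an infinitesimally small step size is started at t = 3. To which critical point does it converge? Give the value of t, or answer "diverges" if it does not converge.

1

L'(t) = 45(t - 1)(t + 1)(t + 3)(t + 5), so L'(3) = 17280.
Gradient descent moves in the -L' direction, i.e. t is decreasing.
The nearest critical point in that direction is t = 1, where L'' = 2160 > 0 (a local minimum). The iterate converges there.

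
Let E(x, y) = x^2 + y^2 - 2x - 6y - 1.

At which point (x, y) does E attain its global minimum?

(1, 3)

E(x,y) separates as P(x) + Q(y) − 1, so its minimum is min P + min Q − 1.
P'(x) = 2x - 2 vanishes at x ∈ {1}; Q'(y) = 2y - 6 vanishes at y ∈ {3}.
Local minima of P (where P''>0): P(1)=-1. Local minima of Q: Q(3)=-9.
So the global minimum of E is P(1) + Q(3) − 1 = -1 − 9 − 1 = -11, attained at (1, 3).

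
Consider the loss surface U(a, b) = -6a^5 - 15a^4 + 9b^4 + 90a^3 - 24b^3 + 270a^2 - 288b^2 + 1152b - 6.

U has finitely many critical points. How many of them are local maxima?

U separates as a function of a plus a function of b, so ∇U=0 decouples.
∂U/∂a = -30a(a - 3)(a + 2)(a + 3) = 0 at a ∈ {-3, -2, 0, 3}; ∂U/∂b = 36(b - 4)(b - 2)(b + 4) = 0 at b ∈ {-4, 2, 4}.
The Hessian is diagonal: diag(U_aa, U_bb). Second derivatives: U_aa(-3)=540, U_aa(-2)=-300, U_aa(0)=540, U_aa(3)=-2700; U_bb(-4)=1728, U_bb(2)=-432, U_bb(4)=576.
Local maxima occur where both diagonal entries negative: (-2, 2), (3, 2). Count: 2.

2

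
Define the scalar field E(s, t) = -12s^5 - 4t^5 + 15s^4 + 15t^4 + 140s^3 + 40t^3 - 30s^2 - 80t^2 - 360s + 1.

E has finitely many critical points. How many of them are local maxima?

E separates as a function of s plus a function of t, so ∇E=0 decouples.
∂E/∂s = -60(s - 3)(s - 1)(s + 1)(s + 2) = 0 at s ∈ {-2, -1, 1, 3}; ∂E/∂t = -20t(t - 4)(t - 1)(t + 2) = 0 at t ∈ {-2, 0, 1, 4}.
The Hessian is diagonal: diag(E_ss, E_tt). Second derivatives: E_ss(-2)=900, E_ss(-1)=-480, E_ss(1)=720, E_ss(3)=-2400; E_tt(-2)=720, E_tt(0)=-160, E_tt(1)=180, E_tt(4)=-1440.
Local maxima occur where both diagonal entries negative: (-1, 0), (-1, 4), (3, 0), (3, 4). Count: 4.

4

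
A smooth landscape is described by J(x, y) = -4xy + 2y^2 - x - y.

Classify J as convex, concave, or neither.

neither

J is quadratic, so its Hessian is the constant matrix H = [[0, -4], [-4, 4]].
det(H) = -16, tr(H) = 4.
det(H) < 0, so H is indefinite: neither convex nor concave.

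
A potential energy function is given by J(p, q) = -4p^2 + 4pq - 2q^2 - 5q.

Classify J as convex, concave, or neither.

concave

J is quadratic, so its Hessian is the constant matrix H = [[-8, 4], [4, -4]].
det(H) = 16, tr(H) = -12.
det(H) > 0 and tr(H) < 0, so H is negative definite everywhere: concave.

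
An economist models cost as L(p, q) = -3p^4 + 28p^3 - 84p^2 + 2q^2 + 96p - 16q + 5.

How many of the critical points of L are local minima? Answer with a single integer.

1

L separates as a function of p plus a function of q, so ∇L=0 decouples.
∂L/∂p = -12(p - 4)(p - 2)(p - 1) = 0 at p ∈ {1, 2, 4}; ∂L/∂q = 4(q - 4) = 0 at q ∈ {4}.
The Hessian is diagonal: diag(L_pp, L_qq). Second derivatives: L_pp(1)=-36, L_pp(2)=24, L_pp(4)=-72; L_qq(4)=4.
Local minima occur where both diagonal entries positive: (2, 4). Count: 1.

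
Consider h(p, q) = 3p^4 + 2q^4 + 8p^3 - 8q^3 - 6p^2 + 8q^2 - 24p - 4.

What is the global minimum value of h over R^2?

-23

h(p,q) separates as A(p) + B(q) − 4, so its minimum is min A + min B − 4.
A'(p) = 12(p - 1)(p + 1)(p + 2) vanishes at p ∈ {-2, -1, 1}; B'(q) = 8q(q - 2)(q - 1) vanishes at q ∈ {0, 1, 2}.
Local minima of A (where A''>0): A(-2)=8, A(1)=-19. Local minima of B: B(0)=0, B(2)=0.
So the global minimum of h is A(1) + B(0) − 4 = -19 + 0 − 4 = -23, attained at (1, 0).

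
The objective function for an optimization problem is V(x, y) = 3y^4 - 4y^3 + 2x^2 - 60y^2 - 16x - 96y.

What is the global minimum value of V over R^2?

V(x,y) separates as P(x) + Q(y), so its minimum is min P + min Q.
P'(x) = 4x - 16 vanishes at x ∈ {4}; Q'(y) = 12(y - 4)(y + 1)(y + 2) vanishes at y ∈ {-2, -1, 4}.
Local minima of P (where P''>0): P(4)=-32. Local minima of Q: Q(-2)=32, Q(4)=-832.
So the global minimum of V is P(4) + Q(4) = -32 − 832 = -864, attained at (4, 4).

-864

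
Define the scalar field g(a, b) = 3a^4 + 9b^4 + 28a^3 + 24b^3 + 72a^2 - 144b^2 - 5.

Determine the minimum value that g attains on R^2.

g(a,b) separates as P(a) + Q(b) − 5, so its minimum is min P + min Q − 5.
P'(a) = 12a(a + 3)(a + 4) vanishes at a ∈ {-4, -3, 0}; Q'(b) = 36b(b - 2)(b + 4) vanishes at b ∈ {-4, 0, 2}.
Local minima of P (where P''>0): P(-4)=128, P(0)=0. Local minima of Q: Q(-4)=-1536, Q(2)=-240.
So the global minimum of g is P(0) + Q(-4) − 5 = 0 − 1536 − 5 = -1541, attained at (0, -4).

-1541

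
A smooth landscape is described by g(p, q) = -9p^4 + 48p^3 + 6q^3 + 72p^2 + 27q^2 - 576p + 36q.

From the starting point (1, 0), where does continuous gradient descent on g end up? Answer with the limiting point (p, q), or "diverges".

(2, -1)

g is separable, so gradient descent decouples: p follows -∂g/∂p, q follows -∂g/∂q.
∂g/∂p = -36(p - 4)(p - 2)(p + 2); at p=1 this is -324, so p increases.
∂g/∂q = 18(q + 1)(q + 2); at q=0 this is 36, so q decreases.
p converges to its nearest critical value 2 (a local min of the p-part); q converges to -1. The iterate converges to (2, -1).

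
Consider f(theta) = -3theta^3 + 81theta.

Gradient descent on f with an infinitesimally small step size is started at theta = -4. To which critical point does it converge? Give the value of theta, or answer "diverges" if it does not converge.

-3

f'(theta) = -9(theta - 3)(theta + 3), so f'(-4) = -63.
Gradient descent moves in the -f' direction, i.e. theta is increasing.
The nearest critical point in that direction is theta = -3, where f'' = 54 > 0 (a local minimum). The iterate converges there.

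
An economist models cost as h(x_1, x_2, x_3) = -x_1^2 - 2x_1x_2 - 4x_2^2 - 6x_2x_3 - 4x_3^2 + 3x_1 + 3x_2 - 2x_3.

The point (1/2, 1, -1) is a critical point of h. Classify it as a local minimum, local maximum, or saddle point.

local maximum

The Hessian is constant: H = [[-2, -2, 0], [-2, -8, -6], [0, -6, -8]].
Leading principal minors: Δ₁ = -2, Δ₂ = 12, Δ₃ = -24.
The minors alternate sign starting negative (−, +, −), so H is negative definite: a local maximum.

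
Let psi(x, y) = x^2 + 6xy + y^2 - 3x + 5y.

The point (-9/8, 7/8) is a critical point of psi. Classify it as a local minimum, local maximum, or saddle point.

saddle point

The Hessian of psi is constant: H = [[2, 6], [6, 2]].
det(H) = 2·2 − 6² = -32.
Since det(H) < 0, H is indefinite and the critical point is a saddle point.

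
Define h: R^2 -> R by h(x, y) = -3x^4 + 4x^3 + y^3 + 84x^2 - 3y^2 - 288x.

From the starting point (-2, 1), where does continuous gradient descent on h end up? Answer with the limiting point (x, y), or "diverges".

h is separable, so gradient descent decouples: x follows -∂h/∂x, y follows -∂h/∂y.
∂h/∂x = -12(x - 3)(x - 2)(x + 4); at x=-2 this is -480, so x increases.
∂h/∂y = 3y(y - 2); at y=1 this is -3, so y increases.
x converges to its nearest critical value 2 (a local min of the x-part); y converges to 2. The iterate converges to (2, 2).

(2, 2)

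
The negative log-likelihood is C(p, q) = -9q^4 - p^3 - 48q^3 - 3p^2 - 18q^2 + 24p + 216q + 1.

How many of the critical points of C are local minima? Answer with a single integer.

C separates as a function of p plus a function of q, so ∇C=0 decouples.
∂C/∂p = -3(p - 2)(p + 4) = 0 at p ∈ {-4, 2}; ∂C/∂q = -36(q - 1)(q + 2)(q + 3) = 0 at q ∈ {-3, -2, 1}.
The Hessian is diagonal: diag(C_pp, C_qq). Second derivatives: C_pp(-4)=18, C_pp(2)=-18; C_qq(-3)=-144, C_qq(-2)=108, C_qq(1)=-432.
Local minima occur where both diagonal entries positive: (-4, -2). Count: 1.

1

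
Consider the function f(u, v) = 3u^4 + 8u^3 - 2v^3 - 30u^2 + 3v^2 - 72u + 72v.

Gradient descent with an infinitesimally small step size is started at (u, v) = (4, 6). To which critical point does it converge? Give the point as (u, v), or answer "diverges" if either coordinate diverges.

diverges

f is separable, so gradient descent decouples: u follows -∂f/∂u, v follows -∂f/∂v.
∂f/∂u = 12(u - 2)(u + 1)(u + 3); at u=4 this is 840, so u decreases.
∂f/∂v = -6(v - 4)(v + 3); at v=6 this is -108, so v increases.
The v-coordinate has no critical point in that direction and runs off to infinity.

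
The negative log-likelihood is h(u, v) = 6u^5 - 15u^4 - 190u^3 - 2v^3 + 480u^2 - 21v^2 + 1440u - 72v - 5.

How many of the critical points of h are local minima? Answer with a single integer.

h separates as a function of u plus a function of v, so ∇h=0 decouples.
∂h/∂u = 30(u - 4)(u - 3)(u + 1)(u + 4) = 0 at u ∈ {-4, -1, 3, 4}; ∂h/∂v = -6(v + 3)(v + 4) = 0 at v ∈ {-4, -3}.
The Hessian is diagonal: diag(h_uu, h_vv). Second derivatives: h_uu(-4)=-5040, h_uu(-1)=1800, h_uu(3)=-840, h_uu(4)=1200; h_vv(-4)=6, h_vv(-3)=-6.
Local minima occur where both diagonal entries positive: (-1, -4), (4, -4). Count: 2.

2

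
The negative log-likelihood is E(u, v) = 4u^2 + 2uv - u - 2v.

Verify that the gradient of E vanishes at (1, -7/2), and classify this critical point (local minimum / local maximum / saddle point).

∇E = (8u + 2v - 1, 2u - 2); substituting (1, -7/2) gives ∇E = (0, 0), so (1, -7/2) is indeed a critical point.
The Hessian of E is constant: H = [[8, 2], [2, 0]].
det(H) = 8·0 − 2² = -4.
Since det(H) < 0, H is indefinite and the critical point is a saddle point.

saddle point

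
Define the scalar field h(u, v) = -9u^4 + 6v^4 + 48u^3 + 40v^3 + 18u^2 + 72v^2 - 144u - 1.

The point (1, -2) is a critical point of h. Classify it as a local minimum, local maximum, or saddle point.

saddle point

The mixed partial ∂²h/∂u∂v is 0, so the Hessian at any point is diag(h_uu, h_vv) = diag(36(-3u^2 + 8u + 1), 24(3v^2 + 10v + 6)).
At (1, -2): H = diag(216, -48).
The eigenvalues have opposite signs, so H is indefinite: a saddle point.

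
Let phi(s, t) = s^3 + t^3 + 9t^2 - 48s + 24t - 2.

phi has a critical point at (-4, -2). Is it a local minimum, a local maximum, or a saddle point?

The mixed partial ∂²phi/∂s∂t is 0, so the Hessian at any point is diag(phi_ss, phi_tt) = diag(6s, 6(t + 3)).
At (-4, -2): H = diag(-24, 6).
The eigenvalues have opposite signs, so H is indefinite: a saddle point.

saddle point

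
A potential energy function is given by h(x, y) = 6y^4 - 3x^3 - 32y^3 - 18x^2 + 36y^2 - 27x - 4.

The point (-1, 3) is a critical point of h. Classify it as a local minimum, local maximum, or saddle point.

saddle point

The mixed partial ∂²h/∂x∂y is 0, so the Hessian at any point is diag(h_xx, h_yy) = diag(-18(x + 2), 24(3y^2 - 8y + 3)).
At (-1, 3): H = diag(-18, 144).
The eigenvalues have opposite signs, so H is indefinite: a saddle point.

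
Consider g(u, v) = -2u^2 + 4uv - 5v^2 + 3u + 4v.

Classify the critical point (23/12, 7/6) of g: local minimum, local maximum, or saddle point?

local maximum

The Hessian of g is constant: H = [[-4, 4], [4, -10]].
det(H) = (-4)·(-10) − 4² = 24.
det(H) > 0 and tr(H) = -14 < 0, so H is negative definite and the point is a local maximum.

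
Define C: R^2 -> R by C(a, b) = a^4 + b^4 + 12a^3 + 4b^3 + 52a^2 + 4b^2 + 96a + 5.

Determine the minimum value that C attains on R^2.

-59

C(a,b) separates as P(a) + Q(b) + 5, so its minimum is min P + min Q + 5.
P'(a) = 4(a + 2)(a + 3)(a + 4) vanishes at a ∈ {-4, -3, -2}; Q'(b) = 4b(b + 1)(b + 2) vanishes at b ∈ {-2, -1, 0}.
Local minima of P (where P''>0): P(-4)=-64, P(-2)=-64. Local minima of Q: Q(-2)=0, Q(0)=0.
So the global minimum of C is P(-4) + Q(-2) + 5 = -64 + 0 + 5 = -59, attained at (-4, -2).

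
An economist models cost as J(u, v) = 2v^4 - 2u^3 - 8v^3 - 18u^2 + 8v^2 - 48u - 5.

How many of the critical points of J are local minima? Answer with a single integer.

J separates as a function of u plus a function of v, so ∇J=0 decouples.
∂J/∂u = -6(u + 2)(u + 4) = 0 at u ∈ {-4, -2}; ∂J/∂v = 8v(v - 2)(v - 1) = 0 at v ∈ {0, 1, 2}.
The Hessian is diagonal: diag(J_uu, J_vv). Second derivatives: J_uu(-4)=12, J_uu(-2)=-12; J_vv(0)=16, J_vv(1)=-8, J_vv(2)=16.
Local minima occur where both diagonal entries positive: (-4, 0), (-4, 2). Count: 2.

2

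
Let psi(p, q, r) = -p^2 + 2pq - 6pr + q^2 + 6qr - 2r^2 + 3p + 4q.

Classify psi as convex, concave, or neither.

psi is quadratic, so its Hessian is the constant matrix H = [[-2, 2, -6], [2, 2, 6], [-6, 6, -4]].
Leading principal minors: -2, -8, -112.
Neither pattern holds ⇒ H is indefinite ⇒ neither convex nor concave.

neither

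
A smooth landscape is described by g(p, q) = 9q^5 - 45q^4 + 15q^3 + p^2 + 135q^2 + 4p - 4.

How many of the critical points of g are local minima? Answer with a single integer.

g separates as a function of p plus a function of q, so ∇g=0 decouples.
∂g/∂p = 2(p + 2) = 0 at p ∈ {-2}; ∂g/∂q = 45q(q - 3)(q - 2)(q + 1) = 0 at q ∈ {-1, 0, 2, 3}.
The Hessian is diagonal: diag(g_pp, g_qq). Second derivatives: g_pp(-2)=2; g_qq(-1)=-540, g_qq(0)=270, g_qq(2)=-270, g_qq(3)=540.
Local minima occur where both diagonal entries positive: (-2, 0), (-2, 3). Count: 2.

2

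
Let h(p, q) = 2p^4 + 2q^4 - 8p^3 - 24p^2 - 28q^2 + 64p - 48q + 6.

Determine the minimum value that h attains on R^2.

h(p,q) separates as A(p) + B(q) + 6, so its minimum is min A + min B + 6.
A'(p) = 8(p - 4)(p - 1)(p + 2) vanishes at p ∈ {-2, 1, 4}; B'(q) = 8(q - 3)(q + 1)(q + 2) vanishes at q ∈ {-2, -1, 3}.
Local minima of A (where A''>0): A(-2)=-128, A(4)=-128. Local minima of B: B(-2)=16, B(3)=-234.
So the global minimum of h is A(-2) + B(3) + 6 = -128 − 234 + 6 = -356, attained at (-2, 3).

-356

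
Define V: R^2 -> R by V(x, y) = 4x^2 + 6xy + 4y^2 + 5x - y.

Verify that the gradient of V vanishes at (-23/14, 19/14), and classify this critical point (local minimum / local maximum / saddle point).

local minimum

∇V = (8x + 6y + 5, 6x + 8y - 1); substituting (-23/14, 19/14) gives ∇V = (0, 0), so (-23/14, 19/14) is indeed a critical point.
The Hessian of V is constant: H = [[8, 6], [6, 8]].
det(H) = 8·8 − 6² = 28.
det(H) > 0 and tr(H) = 16 > 0, so H is positive definite and the point is a local minimum.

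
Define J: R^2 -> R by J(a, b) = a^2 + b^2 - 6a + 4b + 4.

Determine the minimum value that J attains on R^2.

J(a,b) separates as P(a) + Q(b) + 4, so its minimum is min P + min Q + 4.
P'(a) = 2a - 6 vanishes at a ∈ {3}; Q'(b) = 2b + 4 vanishes at b ∈ {-2}.
Local minima of P (where P''>0): P(3)=-9. Local minima of Q: Q(-2)=-4.
So the global minimum of J is P(3) + Q(-2) + 4 = -9 − 4 + 4 = -9, attained at (3, -2).

-9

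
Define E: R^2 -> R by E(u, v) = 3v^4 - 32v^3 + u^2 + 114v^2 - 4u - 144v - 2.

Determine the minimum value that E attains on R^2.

-65

E(u,v) separates as P(u) + Q(v) − 2, so its minimum is min P + min Q − 2.
P'(u) = 2u - 4 vanishes at u ∈ {2}; Q'(v) = 12(v - 4)(v - 3)(v - 1) vanishes at v ∈ {1, 3, 4}.
Local minima of P (where P''>0): P(2)=-4. Local minima of Q: Q(1)=-59, Q(4)=-32.
So the global minimum of E is P(2) + Q(1) − 2 = -4 − 59 − 2 = -65, attained at (2, 1).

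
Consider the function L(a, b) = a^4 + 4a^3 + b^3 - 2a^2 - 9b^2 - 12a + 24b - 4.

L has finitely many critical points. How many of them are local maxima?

1

L separates as a function of a plus a function of b, so ∇L=0 decouples.
∂L/∂a = 4(a - 1)(a + 1)(a + 3) = 0 at a ∈ {-3, -1, 1}; ∂L/∂b = 3(b - 4)(b - 2) = 0 at b ∈ {2, 4}.
The Hessian is diagonal: diag(L_aa, L_bb). Second derivatives: L_aa(-3)=32, L_aa(-1)=-16, L_aa(1)=32; L_bb(2)=-6, L_bb(4)=6.
Local maxima occur where both diagonal entries negative: (-1, 2). Count: 1.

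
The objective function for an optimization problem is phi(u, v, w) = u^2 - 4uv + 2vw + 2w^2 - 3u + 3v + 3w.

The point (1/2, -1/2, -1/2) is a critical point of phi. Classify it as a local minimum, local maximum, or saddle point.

The Hessian is constant: H = [[2, -4, 0], [-4, 0, 2], [0, 2, 4]].
Leading principal minors: Δ₁ = 2, Δ₂ = -16, Δ₃ = -72.
The minors fit neither the all-positive nor the alternating-sign pattern, so H is indefinite: a saddle point.

saddle point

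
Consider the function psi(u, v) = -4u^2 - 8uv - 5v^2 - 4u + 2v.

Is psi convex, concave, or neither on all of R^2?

concave

psi is quadratic, so its Hessian is the constant matrix H = [[-8, -8], [-8, -10]].
det(H) = 16, tr(H) = -18.
det(H) > 0 and tr(H) < 0, so H is negative definite everywhere: concave.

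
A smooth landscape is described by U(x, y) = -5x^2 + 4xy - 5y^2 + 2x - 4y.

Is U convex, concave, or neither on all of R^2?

U is quadratic, so its Hessian is the constant matrix H = [[-10, 4], [4, -10]].
det(H) = 84, tr(H) = -20.
det(H) > 0 and tr(H) < 0, so H is negative definite everywhere: concave.

concave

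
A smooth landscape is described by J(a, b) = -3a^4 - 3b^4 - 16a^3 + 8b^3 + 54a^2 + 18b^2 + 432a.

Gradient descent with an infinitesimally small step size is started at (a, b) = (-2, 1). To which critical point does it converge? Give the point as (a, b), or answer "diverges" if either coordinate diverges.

(-3, 0)

J is separable, so gradient descent decouples: a follows -∂J/∂a, b follows -∂J/∂b.
∂J/∂a = -12(a - 3)(a + 3)(a + 4); at a=-2 this is 120, so a decreases.
∂J/∂b = -12b(b - 3)(b + 1); at b=1 this is 48, so b decreases.
a converges to its nearest critical value -3 (a local min of the a-part); b converges to 0. The iterate converges to (-3, 0).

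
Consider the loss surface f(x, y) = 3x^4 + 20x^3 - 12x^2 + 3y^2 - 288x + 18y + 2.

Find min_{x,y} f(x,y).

f(x,y) separates as P(x) + Q(y) + 2, so its minimum is min P + min Q + 2.
P'(x) = 12(x - 2)(x + 3)(x + 4) vanishes at x ∈ {-4, -3, 2}; Q'(y) = 6y + 18 vanishes at y ∈ {-3}.
Local minima of P (where P''>0): P(-4)=448, P(2)=-416. Local minima of Q: Q(-3)=-27.
So the global minimum of f is P(2) + Q(-3) + 2 = -416 − 27 + 2 = -441, attained at (2, -3).

-441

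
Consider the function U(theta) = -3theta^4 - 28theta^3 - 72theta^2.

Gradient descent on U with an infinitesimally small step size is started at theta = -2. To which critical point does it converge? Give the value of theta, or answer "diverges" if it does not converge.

U'(theta) = -12theta(theta + 3)(theta + 4), so U'(-2) = 48.
Gradient descent moves in the -U' direction, i.e. theta is decreasing.
The nearest critical point in that direction is theta = -3, where U'' = 36 > 0 (a local minimum). The iterate converges there.

-3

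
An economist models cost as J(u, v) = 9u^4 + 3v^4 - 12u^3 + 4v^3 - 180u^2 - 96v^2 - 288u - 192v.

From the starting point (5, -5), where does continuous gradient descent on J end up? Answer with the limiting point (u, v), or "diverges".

(4, -4)

J is separable, so gradient descent decouples: u follows -∂J/∂u, v follows -∂J/∂v.
∂J/∂u = 36(u - 4)(u + 1)(u + 2); at u=5 this is 1512, so u decreases.
∂J/∂v = 12(v - 4)(v + 1)(v + 4); at v=-5 this is -432, so v increases.
u converges to its nearest critical value 4 (a local min of the u-part); v converges to -4. The iterate converges to (4, -4).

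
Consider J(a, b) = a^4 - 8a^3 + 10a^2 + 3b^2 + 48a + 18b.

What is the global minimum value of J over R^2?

J(a,b) separates as P(a) + Q(b), so its minimum is min P + min Q.
P'(a) = 4(a - 4)(a - 3)(a + 1) vanishes at a ∈ {-1, 3, 4}; Q'(b) = 6b + 18 vanishes at b ∈ {-3}.
Local minima of P (where P''>0): P(-1)=-29, P(4)=96. Local minima of Q: Q(-3)=-27.
So the global minimum of J is P(-1) + Q(-3) = -29 − 27 = -56, attained at (-1, -3).

-56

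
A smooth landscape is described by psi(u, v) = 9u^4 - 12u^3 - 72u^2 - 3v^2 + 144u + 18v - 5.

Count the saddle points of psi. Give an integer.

2

psi separates as a function of u plus a function of v, so ∇psi=0 decouples.
∂psi/∂u = 36(u - 2)(u - 1)(u + 2) = 0 at u ∈ {-2, 1, 2}; ∂psi/∂v = -6(v - 3) = 0 at v ∈ {3}.
The Hessian is diagonal: diag(psi_uu, psi_vv). Second derivatives: psi_uu(-2)=432, psi_uu(1)=-108, psi_uu(2)=144; psi_vv(3)=-6.
Saddle points occur where the two diagonal entries have opposite signs: (-2, 3), (2, 3). Count: 2.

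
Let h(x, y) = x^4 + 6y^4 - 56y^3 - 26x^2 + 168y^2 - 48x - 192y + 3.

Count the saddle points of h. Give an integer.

h separates as a function of x plus a function of y, so ∇h=0 decouples.
∂h/∂x = 4(x - 4)(x + 1)(x + 3) = 0 at x ∈ {-3, -1, 4}; ∂h/∂y = 24(y - 4)(y - 2)(y - 1) = 0 at y ∈ {1, 2, 4}.
The Hessian is diagonal: diag(h_xx, h_yy). Second derivatives: h_xx(-3)=56, h_xx(-1)=-40, h_xx(4)=140; h_yy(1)=72, h_yy(2)=-48, h_yy(4)=144.
Saddle points occur where the two diagonal entries have opposite signs: (-3, 2), (-1, 1), (-1, 4), (4, 2). Count: 4.

4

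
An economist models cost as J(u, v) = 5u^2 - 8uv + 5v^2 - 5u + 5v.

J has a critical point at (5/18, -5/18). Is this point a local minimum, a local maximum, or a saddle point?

The Hessian of J is constant: H = [[10, -8], [-8, 10]].
det(H) = 10·10 − (-8)² = 36.
det(H) > 0 and tr(H) = 20 > 0, so H is positive definite and the point is a local minimum.

local minimum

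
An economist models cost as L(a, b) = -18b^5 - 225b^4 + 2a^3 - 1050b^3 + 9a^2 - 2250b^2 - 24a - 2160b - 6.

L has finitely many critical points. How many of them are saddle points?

L separates as a function of a plus a function of b, so ∇L=0 decouples.
∂L/∂a = 6(a - 1)(a + 4) = 0 at a ∈ {-4, 1}; ∂L/∂b = -90(b + 1)(b + 2)(b + 3)(b + 4) = 0 at b ∈ {-4, -3, -2, -1}.
The Hessian is diagonal: diag(L_aa, L_bb). Second derivatives: L_aa(-4)=-30, L_aa(1)=30; L_bb(-4)=540, L_bb(-3)=-180, L_bb(-2)=180, L_bb(-1)=-540.
Saddle points occur where the two diagonal entries have opposite signs: (-4, -4), (-4, -2), (1, -3), (1, -1). Count: 4.

4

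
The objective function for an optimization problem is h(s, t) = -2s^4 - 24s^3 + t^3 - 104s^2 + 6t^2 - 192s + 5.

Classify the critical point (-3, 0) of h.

The mixed partial ∂²h/∂s∂t is 0, so the Hessian at any point is diag(h_ss, h_tt) = diag(-8(3s^2 + 18s + 26), 6(t + 2)).
At (-3, 0): H = diag(8, 12).
Both eigenvalues are positive, so H is positive definite: a local minimum.

local minimum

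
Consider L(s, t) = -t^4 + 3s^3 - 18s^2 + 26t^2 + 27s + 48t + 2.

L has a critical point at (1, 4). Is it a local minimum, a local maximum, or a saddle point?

The mixed partial ∂²L/∂s∂t is 0, so the Hessian at any point is diag(L_ss, L_tt) = diag(18(s - 2), 4(-3t^2 + 13)).
At (1, 4): H = diag(-18, -140).
Both eigenvalues are negative, so H is negative definite: a local maximum.

local maximum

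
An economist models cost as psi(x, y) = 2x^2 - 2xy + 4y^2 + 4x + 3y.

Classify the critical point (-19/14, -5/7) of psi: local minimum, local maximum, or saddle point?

The Hessian of psi is constant: H = [[4, -2], [-2, 8]].
det(H) = 4·8 − (-2)² = 28.
det(H) > 0 and tr(H) = 12 > 0, so H is positive definite and the point is a local minimum.

local minimum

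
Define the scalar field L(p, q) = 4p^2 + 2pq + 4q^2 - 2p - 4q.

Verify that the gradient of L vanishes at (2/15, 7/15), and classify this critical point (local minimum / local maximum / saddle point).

∇L = (8p + 2q - 2, 2p + 8q - 4); substituting (2/15, 7/15) gives ∇L = (0, 0), so (2/15, 7/15) is indeed a critical point.
The Hessian of L is constant: H = [[8, 2], [2, 8]].
det(H) = 8·8 − 2² = 60.
det(H) > 0 and tr(H) = 16 > 0, so H is positive definite and the point is a local minimum.

local minimum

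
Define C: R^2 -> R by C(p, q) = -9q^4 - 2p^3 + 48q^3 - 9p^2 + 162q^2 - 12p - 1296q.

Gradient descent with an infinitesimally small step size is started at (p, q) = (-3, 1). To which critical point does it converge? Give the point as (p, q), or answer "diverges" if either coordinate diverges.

C is separable, so gradient descent decouples: p follows -∂C/∂p, q follows -∂C/∂q.
∂C/∂p = -6(p + 1)(p + 2); at p=-3 this is -12, so p increases.
∂C/∂q = -36(q - 4)(q - 3)(q + 3); at q=1 this is -864, so q increases.
p converges to its nearest critical value -2 (a local min of the p-part); q converges to 3. The iterate converges to (-2, 3).

(-2, 3)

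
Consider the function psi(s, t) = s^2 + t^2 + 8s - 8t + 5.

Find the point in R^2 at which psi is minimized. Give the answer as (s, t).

psi(s,t) separates as P(s) + Q(t) + 5, so its minimum is min P + min Q + 5.
P'(s) = 2s + 8 vanishes at s ∈ {-4}; Q'(t) = 2(t - 4) vanishes at t ∈ {4}.
Local minima of P (where P''>0): P(-4)=-16. Local minima of Q: Q(4)=-16.
So the global minimum of psi is P(-4) + Q(4) + 5 = -16 − 16 + 5 = -27, attained at (-4, 4).

(-4, 4)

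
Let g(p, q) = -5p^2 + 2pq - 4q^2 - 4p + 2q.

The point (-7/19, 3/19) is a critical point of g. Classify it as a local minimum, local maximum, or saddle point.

The Hessian of g is constant: H = [[-10, 2], [2, -8]].
det(H) = (-10)·(-8) − 2² = 76.
det(H) > 0 and tr(H) = -18 < 0, so H is negative definite and the point is a local maximum.

local maximum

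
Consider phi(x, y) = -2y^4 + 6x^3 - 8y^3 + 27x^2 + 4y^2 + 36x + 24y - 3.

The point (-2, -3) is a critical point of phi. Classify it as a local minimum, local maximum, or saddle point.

local maximum

The mixed partial ∂²phi/∂x∂y is 0, so the Hessian at any point is diag(phi_xx, phi_yy) = diag(18(2x + 3), 8(-3y^2 - 6y + 1)).
At (-2, -3): H = diag(-18, -64).
Both eigenvalues are negative, so H is negative definite: a local maximum.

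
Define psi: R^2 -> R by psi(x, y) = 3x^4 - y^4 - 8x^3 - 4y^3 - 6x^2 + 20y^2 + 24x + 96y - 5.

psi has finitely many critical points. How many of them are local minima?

psi separates as a function of x plus a function of y, so ∇psi=0 decouples.
∂psi/∂x = 12(x - 2)(x - 1)(x + 1) = 0 at x ∈ {-1, 1, 2}; ∂psi/∂y = -4(y - 3)(y + 2)(y + 4) = 0 at y ∈ {-4, -2, 3}.
The Hessian is diagonal: diag(psi_xx, psi_yy). Second derivatives: psi_xx(-1)=72, psi_xx(1)=-24, psi_xx(2)=36; psi_yy(-4)=-56, psi_yy(-2)=40, psi_yy(3)=-140.
Local minima occur where both diagonal entries positive: (-1, -2), (2, -2). Count: 2.

2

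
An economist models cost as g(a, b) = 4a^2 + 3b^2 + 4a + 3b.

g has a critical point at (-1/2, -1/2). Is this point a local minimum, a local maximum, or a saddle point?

The Hessian of g is constant: H = [[8, 0], [0, 6]].
det(H) = 8·6 − 0² = 48.
det(H) > 0 and tr(H) = 14 > 0, so H is positive definite and the point is a local minimum.

local minimum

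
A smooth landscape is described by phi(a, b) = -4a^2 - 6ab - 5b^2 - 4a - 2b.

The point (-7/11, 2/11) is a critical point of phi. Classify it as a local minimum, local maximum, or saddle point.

local maximum

The Hessian of phi is constant: H = [[-8, -6], [-6, -10]].
det(H) = (-8)·(-10) − (-6)² = 44.
det(H) > 0 and tr(H) = -18 < 0, so H is negative definite and the point is a local maximum.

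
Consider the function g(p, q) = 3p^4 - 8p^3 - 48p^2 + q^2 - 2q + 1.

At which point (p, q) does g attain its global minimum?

g(p,q) separates as A(p) + B(q) + 1, so its minimum is min A + min B + 1.
A'(p) = 12p(p - 4)(p + 2) vanishes at p ∈ {-2, 0, 4}; B'(q) = 2q - 2 vanishes at q ∈ {1}.
Local minima of A (where A''>0): A(-2)=-80, A(4)=-512. Local minima of B: B(1)=-1.
So the global minimum of g is A(4) + B(1) + 1 = -512 − 1 + 1 = -512, attained at (4, 1).

(4, 1)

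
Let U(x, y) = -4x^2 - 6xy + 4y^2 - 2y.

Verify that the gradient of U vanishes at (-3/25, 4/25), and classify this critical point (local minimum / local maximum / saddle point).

saddle point

∇U = (-8x - 6y, -6x + 8y - 2); substituting (-3/25, 4/25) gives ∇U = (0, 0), so (-3/25, 4/25) is indeed a critical point.
The Hessian of U is constant: H = [[-8, -6], [-6, 8]].
det(H) = (-8)·8 − (-6)² = -100.
Since det(H) < 0, H is indefinite and the critical point is a saddle point.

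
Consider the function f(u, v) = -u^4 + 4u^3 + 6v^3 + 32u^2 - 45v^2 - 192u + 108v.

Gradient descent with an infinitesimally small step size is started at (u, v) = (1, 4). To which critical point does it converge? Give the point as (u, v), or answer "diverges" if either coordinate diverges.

(3, 3)

f is separable, so gradient descent decouples: u follows -∂f/∂u, v follows -∂f/∂v.
∂f/∂u = -4(u - 4)(u - 3)(u + 4); at u=1 this is -120, so u increases.
∂f/∂v = 18(v - 3)(v - 2); at v=4 this is 36, so v decreases.
u converges to its nearest critical value 3 (a local min of the u-part); v converges to 3. The iterate converges to (3, 3).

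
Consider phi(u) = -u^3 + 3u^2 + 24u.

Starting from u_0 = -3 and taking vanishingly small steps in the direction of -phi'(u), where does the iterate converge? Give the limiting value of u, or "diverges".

-2

phi'(u) = -3(u - 4)(u + 2), so phi'(-3) = -21.
Gradient descent moves in the -phi' direction, i.e. u is increasing.
The nearest critical point in that direction is u = -2, where phi'' = 18 > 0 (a local minimum). The iterate converges there.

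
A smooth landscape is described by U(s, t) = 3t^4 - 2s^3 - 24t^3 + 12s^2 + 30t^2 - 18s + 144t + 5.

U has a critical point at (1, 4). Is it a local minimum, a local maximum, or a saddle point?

local minimum

The mixed partial ∂²U/∂s∂t is 0, so the Hessian at any point is diag(U_ss, U_tt) = diag(12(-s + 2), 12(3t^2 - 12t + 5)).
At (1, 4): H = diag(12, 60).
Both eigenvalues are positive, so H is positive definite: a local minimum.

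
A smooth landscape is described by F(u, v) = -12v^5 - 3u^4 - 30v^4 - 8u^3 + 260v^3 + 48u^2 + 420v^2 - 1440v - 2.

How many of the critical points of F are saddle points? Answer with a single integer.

F separates as a function of u plus a function of v, so ∇F=0 decouples.
∂F/∂u = -12u(u - 2)(u + 4) = 0 at u ∈ {-4, 0, 2}; ∂F/∂v = -60(v - 3)(v - 1)(v + 2)(v + 4) = 0 at v ∈ {-4, -2, 1, 3}.
The Hessian is diagonal: diag(F_uu, F_vv). Second derivatives: F_uu(-4)=-288, F_uu(0)=96, F_uu(2)=-144; F_vv(-4)=4200, F_vv(-2)=-1800, F_vv(1)=1800, F_vv(3)=-4200.
Saddle points occur where the two diagonal entries have opposite signs: (-4, -4), (-4, 1), (0, -2), (0, 3), (2, -4), (2, 1). Count: 6.

6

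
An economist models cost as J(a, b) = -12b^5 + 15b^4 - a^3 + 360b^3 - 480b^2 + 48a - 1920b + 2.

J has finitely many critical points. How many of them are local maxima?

J separates as a function of a plus a function of b, so ∇J=0 decouples.
∂J/∂a = -3(a - 4)(a + 4) = 0 at a ∈ {-4, 4}; ∂J/∂b = -60(b - 4)(b - 2)(b + 1)(b + 4) = 0 at b ∈ {-4, -1, 2, 4}.
The Hessian is diagonal: diag(J_aa, J_bb). Second derivatives: J_aa(-4)=24, J_aa(4)=-24; J_bb(-4)=8640, J_bb(-1)=-2700, J_bb(2)=2160, J_bb(4)=-4800.
Local maxima occur where both diagonal entries negative: (4, -1), (4, 4). Count: 2.

2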